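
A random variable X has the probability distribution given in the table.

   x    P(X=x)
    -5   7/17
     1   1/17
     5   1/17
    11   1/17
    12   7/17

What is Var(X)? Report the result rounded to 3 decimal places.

E[X] = (7/17)·(-5) + (1/17)·1 + (1/17)·5 + (1/17)·11 + (7/17)·12 = 66/17
E[X²] = (7/17)·25 + (1/17)·1 + (1/17)·25 + (1/17)·121 + (7/17)·144 = 1330/17
Var(X) = 1330/17 − (66/17)² = 18254/289 ≈ 63.163

63.163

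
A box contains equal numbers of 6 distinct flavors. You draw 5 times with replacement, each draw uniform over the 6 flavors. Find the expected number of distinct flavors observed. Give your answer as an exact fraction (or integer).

Let Xⱼ=1 if type j appears at least once. P(Xⱼ=1) = 1 − ((6−1)/6)^5 = 4651/7776.
E[#distinct] = 6·4651/7776 = 4651/1296.

4651/1296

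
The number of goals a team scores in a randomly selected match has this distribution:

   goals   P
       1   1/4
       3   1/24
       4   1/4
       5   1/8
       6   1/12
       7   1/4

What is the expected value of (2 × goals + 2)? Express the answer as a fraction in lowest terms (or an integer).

21/2

E[2x+2] = (1/4)·4 + (1/24)·8 + (1/4)·10 + (1/8)·12 + (1/12)·14 + (1/4)·16
     = 21/2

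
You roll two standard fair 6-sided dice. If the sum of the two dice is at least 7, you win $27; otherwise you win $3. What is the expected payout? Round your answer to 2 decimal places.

$17.00

E[payout] = (5/12)·3 + (7/12)·27 = 17
≈ $17.00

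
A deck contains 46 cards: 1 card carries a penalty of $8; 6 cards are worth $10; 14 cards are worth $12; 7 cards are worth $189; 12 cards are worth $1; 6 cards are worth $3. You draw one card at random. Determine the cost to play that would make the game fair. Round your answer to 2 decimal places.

$34.20

E[payout] = (1/46)·(-8) + (6/46)·10 + (14/46)·12 + (7/46)·189 + (12/46)·1 + (6/46)·3 = 1573/46
Fair fee = E[payout] = 1573/46 ≈ $34.20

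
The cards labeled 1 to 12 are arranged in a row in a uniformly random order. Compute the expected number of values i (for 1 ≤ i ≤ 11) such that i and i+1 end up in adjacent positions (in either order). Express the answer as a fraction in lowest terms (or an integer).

11/6

For each i ∈ {1,…,11}, let Xᵢ = 1 if i and i+1 are adjacent. P(Xᵢ=1) = 2·(12−1)!/12! = 2/12.
By linearity, E[ΣXᵢ] = (11)·(2/12) = 11/6.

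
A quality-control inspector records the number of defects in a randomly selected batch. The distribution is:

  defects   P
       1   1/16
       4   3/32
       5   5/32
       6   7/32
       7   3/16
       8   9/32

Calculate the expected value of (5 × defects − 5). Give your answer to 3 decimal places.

E[5x-5] = (1/16)·0 + (3/32)·15 + (5/32)·20 + (7/32)·25 + (3/16)·30 + (9/32)·35
     = 815/32 ≈ 25.469

25.469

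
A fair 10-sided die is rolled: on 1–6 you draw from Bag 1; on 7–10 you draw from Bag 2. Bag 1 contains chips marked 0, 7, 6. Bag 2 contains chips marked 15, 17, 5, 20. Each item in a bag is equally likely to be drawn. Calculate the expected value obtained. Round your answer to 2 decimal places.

8.30

E[X | Bag 1] = (0 + 7 + 6)/3 = 13/3
E[X | Bag 2] = (15 + 17 + 5 + 20)/4 = 57/4
E[X] = (3/5)·13/3 + (2/5)·57/4 = 83/10 ≈ 8.30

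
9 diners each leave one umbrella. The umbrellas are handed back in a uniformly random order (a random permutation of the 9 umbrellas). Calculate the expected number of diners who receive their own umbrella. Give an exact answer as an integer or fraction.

Let Xᵢ = 1 if person i gets their own umbrella. For each i, P(Xᵢ=1) = 1/9.
By linearity of expectation, E[X₁+…+X_9] = 9·(1/9) = 1.

1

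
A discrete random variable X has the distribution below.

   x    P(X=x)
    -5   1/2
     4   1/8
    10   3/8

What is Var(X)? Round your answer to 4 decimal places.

48.9375

E[X] = (1/2)·(-5) + (1/8)·4 + (3/8)·10 = 7/4
E[X²] = (1/2)·25 + (1/8)·16 + (3/8)·100 = 52
Var(X) = 52 − (7/4)² = 783/16 ≈ 48.9375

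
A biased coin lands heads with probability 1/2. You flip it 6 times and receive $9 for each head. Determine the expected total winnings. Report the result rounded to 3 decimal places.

$27.000

E[#heads] = 6·1/2 = 3 (linearity over flips).
E[winnings] = 9·3 = 27.
≈ 27.000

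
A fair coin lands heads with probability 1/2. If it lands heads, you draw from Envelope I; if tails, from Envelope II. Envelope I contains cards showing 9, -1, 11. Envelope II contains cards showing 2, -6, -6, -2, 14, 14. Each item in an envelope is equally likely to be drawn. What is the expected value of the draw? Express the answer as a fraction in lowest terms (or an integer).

9/2

E[X | Envelope I] = (9 − 1 + 11)/3 = 19/3
E[X | Envelope II] = (2 − 6 − 6 − 2 + 14 + 14)/6 = 8/3
E[X] = (1/2)·19/3 + (1/2)·8/3 = 9/2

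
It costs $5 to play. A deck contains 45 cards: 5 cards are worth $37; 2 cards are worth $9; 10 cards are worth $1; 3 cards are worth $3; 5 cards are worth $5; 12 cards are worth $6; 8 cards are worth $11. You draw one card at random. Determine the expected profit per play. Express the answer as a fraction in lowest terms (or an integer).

E[payout] = (5/45)·37 + (2/45)·9 + (10/45)·1 + (3/45)·3 + (5/45)·5 + (12/45)·6 + (8/45)·11 = 407/45
Expected profit = 407/45 − 5 = 182/45

182/45 dollars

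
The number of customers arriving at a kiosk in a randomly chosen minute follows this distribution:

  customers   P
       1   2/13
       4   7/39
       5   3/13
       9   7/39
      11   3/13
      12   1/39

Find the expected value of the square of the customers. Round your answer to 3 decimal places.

E[X²] = (2/13)·1 + (7/39)·16 + (3/13)·25 + (7/39)·81 + (3/13)·121 + (1/39)·144
     = 2143/39 ≈ 54.949

54.949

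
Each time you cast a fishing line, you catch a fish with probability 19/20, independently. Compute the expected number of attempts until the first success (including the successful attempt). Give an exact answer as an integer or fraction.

20/19

For a geometric distribution, E[trials] = 1/p = 1/(19/20) = 20/19.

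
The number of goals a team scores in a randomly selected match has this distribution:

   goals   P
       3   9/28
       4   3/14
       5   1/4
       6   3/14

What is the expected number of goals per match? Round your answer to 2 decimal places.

4.36

E[X] = (9/28)·3 + (3/14)·4 + (1/4)·5 + (3/14)·6
     = 61/14 ≈ 4.36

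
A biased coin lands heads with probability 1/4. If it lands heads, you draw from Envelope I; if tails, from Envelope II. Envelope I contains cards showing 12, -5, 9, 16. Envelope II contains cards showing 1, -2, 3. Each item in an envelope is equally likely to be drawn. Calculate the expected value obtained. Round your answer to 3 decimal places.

E[X | Envelope I] = (12 − 5 + 9 + 16)/4 = 8
E[X | Envelope II] = (1 − 2 + 3)/3 = 2/3
E[X] = (1/4)·8 + (3/4)·2/3 = 5/2 ≈ 2.500

2.500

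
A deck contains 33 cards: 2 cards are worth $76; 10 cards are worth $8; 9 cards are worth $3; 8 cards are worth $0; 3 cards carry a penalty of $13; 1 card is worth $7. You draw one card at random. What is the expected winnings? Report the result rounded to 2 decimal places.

$6.88

E[payout] = (2/33)·76 + (10/33)·8 + (9/33)·3 + (8/33)·0 + (3/33)·(-13) + (1/33)·7 = 227/33
≈ $6.88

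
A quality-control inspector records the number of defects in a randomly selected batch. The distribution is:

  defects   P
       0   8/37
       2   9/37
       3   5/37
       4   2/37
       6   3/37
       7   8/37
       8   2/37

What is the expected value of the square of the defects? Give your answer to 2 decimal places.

20.03

E[X²] = (8/37)·0 + (9/37)·4 + (5/37)·9 + (2/37)·16 + (3/37)·36 + (8/37)·49 + (2/37)·64
     = 741/37 ≈ 20.03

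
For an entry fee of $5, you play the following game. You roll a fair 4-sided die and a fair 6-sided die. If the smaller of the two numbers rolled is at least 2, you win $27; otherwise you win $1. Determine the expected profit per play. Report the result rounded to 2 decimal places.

$12.25

E[payout] = (3/8)·1 + (5/8)·27 = 69/4
Expected profit = 69/4 − 5 = 49/4 ≈ $12.25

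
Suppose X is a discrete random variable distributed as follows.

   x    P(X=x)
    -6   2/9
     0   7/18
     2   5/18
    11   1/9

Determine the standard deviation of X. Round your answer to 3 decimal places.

4.728

E[X] = 4/9, E[X²] = 203/9
Var(X) = E[X²] − (E[X])² = 203/9 − 16/81 = 1811/81
SD(X) = √(1811/81) ≈ 4.728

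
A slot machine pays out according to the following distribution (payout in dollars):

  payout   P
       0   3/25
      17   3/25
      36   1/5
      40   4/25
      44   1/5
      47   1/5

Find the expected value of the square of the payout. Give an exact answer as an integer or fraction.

E[X²] = (3/25)·0 + (3/25)·289 + (1/5)·1296 + (4/25)·1600 + (1/5)·1936 + (1/5)·2209
     = 34472/25

34472/25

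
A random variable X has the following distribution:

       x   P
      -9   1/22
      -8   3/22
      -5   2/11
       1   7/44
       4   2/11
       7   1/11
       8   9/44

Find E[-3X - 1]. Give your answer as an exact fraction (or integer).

E[-3x-1] = (1/22)·26 + (3/22)·23 + (2/11)·14 + (7/44)·(-4) + (2/11)·(-13) + (1/11)·(-22) + (9/44)·(-25)
     = -13/4

-13/4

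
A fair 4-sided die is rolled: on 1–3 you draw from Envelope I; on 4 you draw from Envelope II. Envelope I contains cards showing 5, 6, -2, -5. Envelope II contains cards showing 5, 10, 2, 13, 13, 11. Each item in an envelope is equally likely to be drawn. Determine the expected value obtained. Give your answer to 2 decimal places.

3.00

E[X | Envelope I] = (5 + 6 − 2 − 5)/4 = 1
E[X | Envelope II] = (5 + 10 + 2 + 13 + 13 + 11)/6 = 9
E[X] = (3/4)·1 + (1/4)·9 = 3 ≈ 3.00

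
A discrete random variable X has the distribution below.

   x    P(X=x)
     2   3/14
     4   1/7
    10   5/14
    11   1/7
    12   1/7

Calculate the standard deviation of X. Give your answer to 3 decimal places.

E[X] = 55/7, E[X²] = 537/7
Var(X) = E[X²] − (E[X])² = 537/7 − 3025/49 = 734/49
SD(X) = √(734/49) ≈ 3.870

3.870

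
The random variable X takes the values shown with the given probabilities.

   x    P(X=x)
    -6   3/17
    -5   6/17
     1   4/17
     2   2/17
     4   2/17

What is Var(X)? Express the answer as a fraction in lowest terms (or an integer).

4110/289

E[X] = (3/17)·(-6) + (6/17)·(-5) + (4/17)·1 + (2/17)·2 + (2/17)·4 = -32/17
E[X²] = (3/17)·36 + (6/17)·25 + (4/17)·1 + (2/17)·4 + (2/17)·16 = 302/17
Var(X) = 302/17 − (-32/17)² = 4110/289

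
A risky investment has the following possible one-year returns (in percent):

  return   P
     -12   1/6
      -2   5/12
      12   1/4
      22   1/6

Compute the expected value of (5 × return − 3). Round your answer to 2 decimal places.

16.17

E[5x-3] = (1/6)·(-63) + (5/12)·(-13) + (1/4)·57 + (1/6)·107
     = 97/6 ≈ 16.17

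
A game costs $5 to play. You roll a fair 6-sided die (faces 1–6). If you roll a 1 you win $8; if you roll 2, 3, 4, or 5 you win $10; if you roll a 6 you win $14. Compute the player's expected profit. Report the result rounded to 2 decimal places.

$5.33

E[payout] = (1/6)·8 + (2/3)·10 + (1/6)·14 = 31/3
Expected profit = 31/3 − 5 = 16/3 ≈ $5.33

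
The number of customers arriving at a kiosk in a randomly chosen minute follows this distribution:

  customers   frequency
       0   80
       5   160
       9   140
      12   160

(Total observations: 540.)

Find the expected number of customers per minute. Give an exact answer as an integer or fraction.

Total = 540, so P(customers=0) = 80/540, etc.
E[X] = (4/27)·0 + (8/27)·5 + (7/27)·9 + (8/27)·12
     = 199/27

199/27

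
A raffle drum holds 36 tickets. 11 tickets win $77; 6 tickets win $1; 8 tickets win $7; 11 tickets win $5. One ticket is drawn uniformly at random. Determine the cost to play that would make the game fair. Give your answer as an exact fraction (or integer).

241/9 dollars

E[payout] = (11/36)·77 + (6/36)·1 + (8/36)·7 + (11/36)·5 = 241/9
Fair fee = E[payout] = 241/9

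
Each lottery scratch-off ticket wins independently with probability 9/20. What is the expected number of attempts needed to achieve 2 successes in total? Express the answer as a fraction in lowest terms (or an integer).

By linearity (sum of 2 independent geometric waits), E[trials] = 2/p = 2/(9/20) = 40/9.

40/9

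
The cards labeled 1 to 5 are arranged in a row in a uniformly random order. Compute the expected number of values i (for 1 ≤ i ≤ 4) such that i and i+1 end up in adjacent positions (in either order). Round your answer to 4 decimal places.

For each i ∈ {1,…,4}, let Xᵢ = 1 if i and i+1 are adjacent. P(Xᵢ=1) = 2·(5−1)!/5! = 2/5.
By linearity, E[ΣXᵢ] = (4)·(2/5) = 8/5.
≈ 1.6000

1.6000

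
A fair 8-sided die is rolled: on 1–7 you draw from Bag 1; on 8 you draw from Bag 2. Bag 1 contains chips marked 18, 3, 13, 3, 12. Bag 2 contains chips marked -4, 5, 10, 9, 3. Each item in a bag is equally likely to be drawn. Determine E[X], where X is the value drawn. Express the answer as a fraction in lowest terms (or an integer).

183/20

E[X | Bag 1] = (18 + 3 + 13 + 3 + 12)/5 = 49/5
E[X | Bag 2] = (-4 + 5 + 10 + 9 + 3)/5 = 23/5
E[X] = (7/8)·49/5 + (1/8)·23/5 = 183/20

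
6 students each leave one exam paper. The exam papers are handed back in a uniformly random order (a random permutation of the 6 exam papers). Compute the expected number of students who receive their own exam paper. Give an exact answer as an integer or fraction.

1

Let Xᵢ = 1 if person i gets their own exam paper. For each i, P(Xᵢ=1) = 1/6.
By linearity of expectation, E[X₁+…+X_6] = 6·(1/6) = 1.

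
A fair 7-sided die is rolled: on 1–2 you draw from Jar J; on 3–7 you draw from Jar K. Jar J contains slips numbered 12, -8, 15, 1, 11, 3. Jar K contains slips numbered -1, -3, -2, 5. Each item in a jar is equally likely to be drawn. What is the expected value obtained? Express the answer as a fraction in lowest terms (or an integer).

121/84

E[X | Jar J] = (12 − 8 + 15 + 1 + 11 + 3)/6 = 17/3
E[X | Jar K] = (-1 − 3 − 2 + 5)/4 = -1/4
E[X] = (2/7)·17/3 + (5/7)·(-1/4) = 121/84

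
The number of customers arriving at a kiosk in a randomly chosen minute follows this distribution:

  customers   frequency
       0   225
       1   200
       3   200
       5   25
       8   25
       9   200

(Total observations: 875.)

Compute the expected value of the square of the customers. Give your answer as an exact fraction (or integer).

817/35

Total = 875, so P(customers=0) = 225/875, etc.
E[X²] = (9/35)·0 + (8/35)·1 + (8/35)·9 + (1/35)·25 + (1/35)·64 + (8/35)·81
     = 817/35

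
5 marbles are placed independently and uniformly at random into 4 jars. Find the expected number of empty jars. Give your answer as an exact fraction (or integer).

Let Xⱼ=1 if jar j is empty. P(Xⱼ=1) = ((4-1)/4)^5 = 243/1024.
By linearity, E[#empty] = 4·243/1024 = 243/256.

243/256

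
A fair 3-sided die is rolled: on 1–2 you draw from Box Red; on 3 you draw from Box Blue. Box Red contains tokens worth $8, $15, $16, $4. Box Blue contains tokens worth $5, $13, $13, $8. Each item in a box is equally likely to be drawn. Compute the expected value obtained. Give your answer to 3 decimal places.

E[X | Box Red] = (8 + 15 + 16 + 4)/4 = 43/4
E[X | Box Blue] = (5 + 13 + 13 + 8)/4 = 39/4
E[X] = (2/3)·43/4 + (1/3)·39/4 = 125/12 ≈ 10.417

$10.417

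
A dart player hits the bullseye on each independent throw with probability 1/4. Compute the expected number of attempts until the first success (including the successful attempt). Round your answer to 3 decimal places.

For a geometric distribution, E[trials] = 1/p = 1/(1/4) = 4.
≈ 4.000

4.000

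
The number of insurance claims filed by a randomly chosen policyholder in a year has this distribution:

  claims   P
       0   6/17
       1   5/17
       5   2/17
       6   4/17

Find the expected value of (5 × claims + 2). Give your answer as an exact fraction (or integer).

E[5x+2] = (6/17)·2 + (5/17)·7 + (2/17)·27 + (4/17)·32
     = 229/17

229/17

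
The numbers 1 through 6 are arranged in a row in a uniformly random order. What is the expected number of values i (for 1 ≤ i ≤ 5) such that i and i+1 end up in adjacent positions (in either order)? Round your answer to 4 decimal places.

For each i ∈ {1,…,5}, let Xᵢ = 1 if i and i+1 are adjacent. P(Xᵢ=1) = 2·(6−1)!/6! = 2/6.
By linearity, E[ΣXᵢ] = (5)·(2/6) = 5/3.
≈ 1.6667

1.6667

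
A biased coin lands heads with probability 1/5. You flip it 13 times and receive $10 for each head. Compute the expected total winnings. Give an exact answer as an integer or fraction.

E[#heads] = 13·1/5 = 13/5 (linearity over flips).
E[winnings] = 10·13/5 = 26.

$26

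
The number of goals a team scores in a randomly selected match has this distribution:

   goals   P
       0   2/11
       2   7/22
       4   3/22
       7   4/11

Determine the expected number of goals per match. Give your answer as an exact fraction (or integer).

41/11

E[X] = (2/11)·0 + (7/22)·2 + (3/22)·4 + (4/11)·7
     = 41/11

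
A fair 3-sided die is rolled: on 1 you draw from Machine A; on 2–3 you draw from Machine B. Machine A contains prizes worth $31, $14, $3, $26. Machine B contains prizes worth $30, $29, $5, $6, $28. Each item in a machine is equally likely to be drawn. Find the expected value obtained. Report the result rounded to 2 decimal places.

$19.23

E[X | Machine A] = (31 + 14 + 3 + 26)/4 = 37/2
E[X | Machine B] = (30 + 29 + 5 + 6 + 28)/5 = 98/5
E[X] = (1/3)·37/2 + (2/3)·98/5 = 577/30 ≈ 19.23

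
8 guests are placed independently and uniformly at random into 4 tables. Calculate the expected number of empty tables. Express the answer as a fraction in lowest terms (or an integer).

Let Xⱼ=1 if table j is empty. P(Xⱼ=1) = ((4-1)/4)^8 = 6561/65536.
By linearity, E[#empty] = 4·6561/65536 = 6561/16384.

6561/16384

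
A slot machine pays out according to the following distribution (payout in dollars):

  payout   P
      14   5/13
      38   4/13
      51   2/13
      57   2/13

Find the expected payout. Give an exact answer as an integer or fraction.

E[X] = (5/13)·14 + (4/13)·38 + (2/13)·51 + (2/13)·57
     = 438/13

438/13 dollars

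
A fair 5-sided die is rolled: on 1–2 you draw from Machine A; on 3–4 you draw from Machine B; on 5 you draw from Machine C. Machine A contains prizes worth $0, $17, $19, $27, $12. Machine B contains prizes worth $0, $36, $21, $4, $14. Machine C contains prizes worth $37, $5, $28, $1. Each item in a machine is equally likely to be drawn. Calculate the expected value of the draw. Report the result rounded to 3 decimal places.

$15.550

E[X | Machine A] = (0 + 17 + 19 + 27 + 12)/5 = 15
E[X | Machine B] = (0 + 36 + 21 + 4 + 14)/5 = 15
E[X | Machine C] = (37 + 5 + 28 + 1)/4 = 71/4
E[X] = (2/5)·15 + (2/5)·15 + (1/5)·71/4 = 311/20 ≈ 15.550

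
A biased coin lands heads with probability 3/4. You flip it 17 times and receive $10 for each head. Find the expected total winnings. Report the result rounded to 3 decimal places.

E[#heads] = 17·3/4 = 51/4 (linearity over flips).
E[winnings] = 10·51/4 = 255/2.
≈ 127.500

$127.500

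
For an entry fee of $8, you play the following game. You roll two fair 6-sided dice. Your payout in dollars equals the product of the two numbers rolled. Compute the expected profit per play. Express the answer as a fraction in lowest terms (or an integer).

17/4 dollars

Distribution of the product of the two numbers rolled: 1 w.p. 1/36, 2 w.p. 1/18, 3 w.p. 1/18, 4 w.p. 1/12, 5 w.p. 1/18, 6 w.p. 1/9, …
E[payout] = (1/36)·1 + (1/18)·2 + (1/18)·3 + (1/12)·4 + (1/18)·5 + (1/9)·6 + (1/18)·8 + (1/36)·9 + (1/18)·10 + (1/9)·12 + (1/18)·15 + (1/36)·16 + (1/18)·18 + (1/18)·20 + (1/18)·24 + (1/36)·25 + (1/18)·30 + (1/36)·36 = 49/4
Expected profit = 49/4 − 8 = 17/4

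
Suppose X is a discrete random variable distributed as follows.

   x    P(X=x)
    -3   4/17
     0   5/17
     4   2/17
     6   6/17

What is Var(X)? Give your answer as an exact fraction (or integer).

E[X] = (4/17)·(-3) + (5/17)·0 + (2/17)·4 + (6/17)·6 = 32/17
E[X²] = (4/17)·9 + (5/17)·0 + (2/17)·16 + (6/17)·36 = 284/17
Var(X) = 284/17 − (32/17)² = 3804/289

3804/289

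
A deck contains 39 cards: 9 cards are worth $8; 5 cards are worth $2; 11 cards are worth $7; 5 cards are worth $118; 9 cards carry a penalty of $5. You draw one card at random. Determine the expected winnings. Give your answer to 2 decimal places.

E[payout] = (9/39)·8 + (5/39)·2 + (11/39)·7 + (5/39)·118 + (9/39)·(-5) = 704/39
≈ $18.05

$18.05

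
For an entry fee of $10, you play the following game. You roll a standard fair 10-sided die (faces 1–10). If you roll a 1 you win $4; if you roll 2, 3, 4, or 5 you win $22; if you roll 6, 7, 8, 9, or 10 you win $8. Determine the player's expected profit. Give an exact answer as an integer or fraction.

E[payout] = (1/10)·4 + (1/2)·8 + (2/5)·22 = 66/5
Expected profit = 66/5 − 10 = 16/5

16/5 dollars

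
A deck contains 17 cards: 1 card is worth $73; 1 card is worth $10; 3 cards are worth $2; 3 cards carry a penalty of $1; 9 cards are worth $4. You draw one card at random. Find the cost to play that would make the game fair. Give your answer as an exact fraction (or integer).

122/17 dollars

E[payout] = (1/17)·73 + (1/17)·10 + (3/17)·2 + (3/17)·(-1) + (9/17)·4 = 122/17
Fair fee = E[payout] = 122/17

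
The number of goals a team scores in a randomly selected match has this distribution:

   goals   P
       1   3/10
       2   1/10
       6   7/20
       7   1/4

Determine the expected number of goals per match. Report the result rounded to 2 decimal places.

4.35

E[X] = (3/10)·1 + (1/10)·2 + (7/20)·6 + (1/4)·7
     = 87/20 ≈ 4.35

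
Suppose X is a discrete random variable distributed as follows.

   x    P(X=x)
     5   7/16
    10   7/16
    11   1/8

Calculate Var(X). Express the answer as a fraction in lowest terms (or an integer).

E[X] = (7/16)·5 + (7/16)·10 + (1/8)·11 = 127/16
E[X²] = (7/16)·25 + (7/16)·100 + (1/8)·121 = 1117/16
Var(X) = 1117/16 − (127/16)² = 1743/256

1743/256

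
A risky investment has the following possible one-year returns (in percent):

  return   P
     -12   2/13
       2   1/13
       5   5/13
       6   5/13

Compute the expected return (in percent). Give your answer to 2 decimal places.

E[X] = (2/13)·(-12) + (1/13)·2 + (5/13)·5 + (5/13)·6
     = 33/13 ≈ 2.54

2.54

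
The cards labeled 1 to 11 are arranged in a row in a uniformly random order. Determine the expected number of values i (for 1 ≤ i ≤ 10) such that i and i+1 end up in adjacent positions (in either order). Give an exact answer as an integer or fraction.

20/11

For each i ∈ {1,…,10}, let Xᵢ = 1 if i and i+1 are adjacent. P(Xᵢ=1) = 2·(11−1)!/11! = 2/11.
By linearity, E[ΣXᵢ] = (10)·(2/11) = 20/11.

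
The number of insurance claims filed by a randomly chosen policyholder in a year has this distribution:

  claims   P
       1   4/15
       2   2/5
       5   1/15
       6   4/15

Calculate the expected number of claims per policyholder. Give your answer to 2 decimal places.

3.00

E[X] = (4/15)·1 + (2/5)·2 + (1/15)·5 + (4/15)·6
     = 3 ≈ 3.00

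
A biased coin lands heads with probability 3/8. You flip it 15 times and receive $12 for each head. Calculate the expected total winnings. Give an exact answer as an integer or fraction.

135/2 dollars

E[#heads] = 15·3/8 = 45/8 (linearity over flips).
E[winnings] = 12·45/8 = 135/2.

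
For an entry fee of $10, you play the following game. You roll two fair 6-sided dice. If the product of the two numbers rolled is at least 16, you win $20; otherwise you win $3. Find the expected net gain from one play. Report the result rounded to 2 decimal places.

E[payout] = (25/36)·3 + (11/36)·20 = 295/36
Expected profit = 295/36 − 10 = -65/36 ≈ -$1.81

-$1.81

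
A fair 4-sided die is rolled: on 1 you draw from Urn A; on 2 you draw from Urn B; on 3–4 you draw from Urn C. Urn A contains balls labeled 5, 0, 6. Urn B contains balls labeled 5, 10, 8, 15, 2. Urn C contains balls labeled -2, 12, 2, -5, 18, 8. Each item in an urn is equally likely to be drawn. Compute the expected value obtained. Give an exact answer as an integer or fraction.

17/3

E[X | Urn A] = (5 + 0 + 6)/3 = 11/3
E[X | Urn B] = (5 + 10 + 8 + 15 + 2)/5 = 8
E[X | Urn C] = (-2 + 12 + 2 − 5 + 18 + 8)/6 = 11/2
E[X] = (1/4)·11/3 + (1/4)·8 + (1/2)·11/2 = 17/3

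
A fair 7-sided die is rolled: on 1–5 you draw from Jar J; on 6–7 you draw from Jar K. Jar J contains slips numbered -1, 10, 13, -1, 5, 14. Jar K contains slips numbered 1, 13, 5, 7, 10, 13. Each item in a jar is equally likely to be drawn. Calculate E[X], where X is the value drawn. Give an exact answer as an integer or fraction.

149/21

E[X | Jar J] = (-1 + 10 + 13 − 1 + 5 + 14)/6 = 20/3
E[X | Jar K] = (1 + 13 + 5 + 7 + 10 + 13)/6 = 49/6
E[X] = (5/7)·20/3 + (2/7)·49/6 = 149/21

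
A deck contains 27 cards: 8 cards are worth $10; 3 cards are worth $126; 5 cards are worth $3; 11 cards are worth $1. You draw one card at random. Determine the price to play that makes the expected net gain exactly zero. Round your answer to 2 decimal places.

E[payout] = (8/27)·10 + (3/27)·126 + (5/27)·3 + (11/27)·1 = 484/27
Fair fee = E[payout] = 484/27 ≈ $17.93

$17.93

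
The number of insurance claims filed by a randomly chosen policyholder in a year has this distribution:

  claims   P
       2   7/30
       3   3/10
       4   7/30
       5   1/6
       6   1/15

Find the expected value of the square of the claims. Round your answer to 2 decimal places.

E[X²] = (7/30)·4 + (3/10)·9 + (7/30)·16 + (1/6)·25 + (1/15)·36
     = 209/15 ≈ 13.93

13.93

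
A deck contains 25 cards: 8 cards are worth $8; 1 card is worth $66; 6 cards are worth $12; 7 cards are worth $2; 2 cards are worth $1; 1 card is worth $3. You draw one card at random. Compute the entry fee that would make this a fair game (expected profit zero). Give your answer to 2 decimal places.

$8.84

E[payout] = (8/25)·8 + (1/25)·66 + (6/25)·12 + (7/25)·2 + (2/25)·1 + (1/25)·3 = 221/25
Fair fee = E[payout] = 221/25 ≈ $8.84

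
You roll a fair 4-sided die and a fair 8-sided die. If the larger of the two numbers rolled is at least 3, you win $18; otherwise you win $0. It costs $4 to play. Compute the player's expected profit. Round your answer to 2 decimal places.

$11.75

E[payout] = (1/8)·0 + (7/8)·18 = 63/4
Expected profit = 63/4 − 4 = 47/4 ≈ $11.75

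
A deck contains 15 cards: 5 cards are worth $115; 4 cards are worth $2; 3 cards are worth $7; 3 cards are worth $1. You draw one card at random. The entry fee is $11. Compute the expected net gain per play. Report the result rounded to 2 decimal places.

$29.47

E[payout] = (5/15)·115 + (4/15)·2 + (3/15)·7 + (3/15)·1 = 607/15
Expected profit = 607/15 − 11 = 442/15 ≈ $29.47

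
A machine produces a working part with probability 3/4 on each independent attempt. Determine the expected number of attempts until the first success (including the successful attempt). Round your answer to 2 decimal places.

1.33

For a geometric distribution, E[trials] = 1/p = 1/(3/4) = 4/3.
≈ 1.33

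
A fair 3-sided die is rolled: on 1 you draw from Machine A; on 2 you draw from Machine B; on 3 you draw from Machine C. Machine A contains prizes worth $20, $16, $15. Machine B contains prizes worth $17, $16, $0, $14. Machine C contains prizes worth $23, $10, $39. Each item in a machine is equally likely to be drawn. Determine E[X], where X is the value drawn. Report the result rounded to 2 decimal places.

E[X | Machine A] = (20 + 16 + 15)/3 = 17
E[X | Machine B] = (17 + 16 + 0 + 14)/4 = 47/4
E[X | Machine C] = (23 + 10 + 39)/3 = 24
E[X] = (1/3)·17 + (1/3)·47/4 + (1/3)·24 = 211/12 ≈ 17.58

$17.58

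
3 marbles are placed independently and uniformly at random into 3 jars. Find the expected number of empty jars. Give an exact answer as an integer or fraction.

8/9

Let Xⱼ=1 if jar j is empty. P(Xⱼ=1) = ((3-1)/3)^3 = 8/27.
By linearity, E[#empty] = 3·8/27 = 8/9.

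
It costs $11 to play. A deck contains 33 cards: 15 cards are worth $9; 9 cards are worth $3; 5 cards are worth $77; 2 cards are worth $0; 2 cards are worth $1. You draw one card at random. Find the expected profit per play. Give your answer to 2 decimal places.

$5.64

E[payout] = (15/33)·9 + (9/33)·3 + (5/33)·77 + (2/33)·0 + (2/33)·1 = 183/11
Expected profit = 183/11 − 11 = 62/11 ≈ $5.64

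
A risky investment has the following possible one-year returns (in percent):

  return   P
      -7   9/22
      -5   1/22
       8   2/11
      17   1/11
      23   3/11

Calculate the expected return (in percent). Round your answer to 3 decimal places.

6.182

E[X] = (9/22)·(-7) + (1/22)·(-5) + (2/11)·8 + (1/11)·17 + (3/11)·23
     = 68/11 ≈ 6.182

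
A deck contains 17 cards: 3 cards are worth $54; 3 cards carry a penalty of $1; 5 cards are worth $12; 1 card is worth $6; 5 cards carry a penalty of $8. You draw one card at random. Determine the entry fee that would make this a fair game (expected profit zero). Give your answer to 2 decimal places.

E[payout] = (3/17)·54 + (3/17)·(-1) + (5/17)·12 + (1/17)·6 + (5/17)·(-8) = 185/17
Fair fee = E[payout] = 185/17 ≈ $10.88

$10.88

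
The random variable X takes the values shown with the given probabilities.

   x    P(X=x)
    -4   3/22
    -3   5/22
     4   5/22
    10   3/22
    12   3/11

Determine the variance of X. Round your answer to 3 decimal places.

E[X] = (3/22)·(-4) + (5/22)·(-3) + (5/22)·4 + (3/22)·10 + (3/11)·12 = 95/22
E[X²] = (3/22)·16 + (5/22)·9 + (5/22)·16 + (3/22)·100 + (3/11)·144 = 1337/22
Var(X) = 1337/22 − (95/22)² = 20389/484 ≈ 42.126

42.126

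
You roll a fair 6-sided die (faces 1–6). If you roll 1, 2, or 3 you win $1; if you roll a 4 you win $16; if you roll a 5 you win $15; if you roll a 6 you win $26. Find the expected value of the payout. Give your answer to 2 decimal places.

$10.00

E[payout] = (1/2)·1 + (1/6)·15 + (1/6)·16 + (1/6)·26 = 10
≈ $10.00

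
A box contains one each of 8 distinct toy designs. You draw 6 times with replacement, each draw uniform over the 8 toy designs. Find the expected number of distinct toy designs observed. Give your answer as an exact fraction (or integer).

Let Xⱼ=1 if type j appears at least once. P(Xⱼ=1) = 1 − ((8−1)/8)^6 = 144495/262144.
E[#distinct] = 8·144495/262144 = 144495/32768.

144495/32768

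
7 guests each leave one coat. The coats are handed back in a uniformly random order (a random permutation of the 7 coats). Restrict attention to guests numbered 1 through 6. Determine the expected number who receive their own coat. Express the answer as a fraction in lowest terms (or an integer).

6/7

Let Xᵢ = 1 if person i gets their own coat. For each i, P(Xᵢ=1) = 1/7.
By linearity of expectation, E[X₁+…+X_6] = 6·(1/7) = 6/7.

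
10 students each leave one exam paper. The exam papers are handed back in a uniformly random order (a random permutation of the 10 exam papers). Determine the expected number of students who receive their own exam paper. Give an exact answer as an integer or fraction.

1

Let Xᵢ = 1 if person i gets their own exam paper. For each i, P(Xᵢ=1) = 1/10.
By linearity of expectation, E[X₁+…+X_10] = 10·(1/10) = 1.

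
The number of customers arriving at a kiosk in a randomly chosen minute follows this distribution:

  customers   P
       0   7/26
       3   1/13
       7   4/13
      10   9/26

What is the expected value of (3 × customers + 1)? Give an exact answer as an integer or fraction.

241/13

E[3x+1] = (7/26)·1 + (1/13)·10 + (4/13)·22 + (9/26)·31
     = 241/13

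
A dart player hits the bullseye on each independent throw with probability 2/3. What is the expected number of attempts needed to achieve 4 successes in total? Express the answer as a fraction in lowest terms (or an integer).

By linearity (sum of 4 independent geometric waits), E[trials] = 4/p = 4/(2/3) = 6.

6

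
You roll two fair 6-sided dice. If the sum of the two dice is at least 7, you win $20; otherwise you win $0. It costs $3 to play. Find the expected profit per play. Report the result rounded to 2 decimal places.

$8.67

E[payout] = (5/12)·0 + (7/12)·20 = 35/3
Expected profit = 35/3 − 3 = 26/3 ≈ $8.67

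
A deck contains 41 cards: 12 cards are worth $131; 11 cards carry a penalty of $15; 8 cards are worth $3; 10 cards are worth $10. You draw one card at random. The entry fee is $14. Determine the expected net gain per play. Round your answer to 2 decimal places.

E[payout] = (12/41)·131 + (11/41)·(-15) + (8/41)·3 + (10/41)·10 = 1531/41
Expected profit = 1531/41 − 14 = 957/41 ≈ $23.34

$23.34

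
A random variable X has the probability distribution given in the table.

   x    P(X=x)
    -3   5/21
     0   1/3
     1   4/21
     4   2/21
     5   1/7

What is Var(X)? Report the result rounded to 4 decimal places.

E[X] = (5/21)·(-3) + (1/3)·0 + (4/21)·1 + (2/21)·4 + (1/7)·5 = 4/7
E[X²] = (5/21)·9 + (1/3)·0 + (4/21)·1 + (2/21)·16 + (1/7)·25 = 52/7
Var(X) = 52/7 − (4/7)² = 348/49 ≈ 7.1020

7.1020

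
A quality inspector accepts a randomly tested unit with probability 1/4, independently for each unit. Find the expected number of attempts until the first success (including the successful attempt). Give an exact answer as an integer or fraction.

4

For a geometric distribution, E[trials] = 1/p = 1/(1/4) = 4.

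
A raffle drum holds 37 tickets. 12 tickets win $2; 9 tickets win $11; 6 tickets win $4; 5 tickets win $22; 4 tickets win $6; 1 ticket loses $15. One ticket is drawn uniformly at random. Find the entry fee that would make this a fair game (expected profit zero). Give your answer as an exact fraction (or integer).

E[payout] = (12/37)·2 + (9/37)·11 + (6/37)·4 + (5/37)·22 + (4/37)·6 + (1/37)·(-15) = 266/37
Fair fee = E[payout] = 266/37

266/37 dollars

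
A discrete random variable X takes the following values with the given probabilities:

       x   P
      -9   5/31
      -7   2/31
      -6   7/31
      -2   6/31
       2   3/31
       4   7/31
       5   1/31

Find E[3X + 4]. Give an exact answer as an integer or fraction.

-98/31

E[3x+4] = (5/31)·(-23) + (2/31)·(-17) + (7/31)·(-14) + (6/31)·(-2) + (3/31)·10 + (7/31)·16 + (1/31)·19
     = -98/31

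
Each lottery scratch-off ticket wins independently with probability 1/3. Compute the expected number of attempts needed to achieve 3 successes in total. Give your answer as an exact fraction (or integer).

9

By linearity (sum of 3 independent geometric waits), E[trials] = 3/p = 3/(1/3) = 9.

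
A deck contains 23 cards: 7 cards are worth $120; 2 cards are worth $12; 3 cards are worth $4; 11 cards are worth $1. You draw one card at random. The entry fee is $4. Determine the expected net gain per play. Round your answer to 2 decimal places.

$34.57

E[payout] = (7/23)·120 + (2/23)·12 + (3/23)·4 + (11/23)·1 = 887/23
Expected profit = 887/23 − 4 = 795/23 ≈ $34.57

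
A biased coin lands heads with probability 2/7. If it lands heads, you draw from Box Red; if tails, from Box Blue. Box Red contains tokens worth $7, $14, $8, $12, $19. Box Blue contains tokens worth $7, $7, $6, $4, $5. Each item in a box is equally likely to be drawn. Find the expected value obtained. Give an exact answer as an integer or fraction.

E[X | Box Red] = (7 + 14 + 8 + 12 + 19)/5 = 12
E[X | Box Blue] = (7 + 7 + 6 + 4 + 5)/5 = 29/5
E[X] = (2/7)·12 + (5/7)·29/5 = 53/7

53/7 dollars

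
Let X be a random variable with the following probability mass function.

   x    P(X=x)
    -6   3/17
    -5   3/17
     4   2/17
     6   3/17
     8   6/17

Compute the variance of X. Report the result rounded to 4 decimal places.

35.7716

E[X] = (3/17)·(-6) + (3/17)·(-5) + (2/17)·4 + (3/17)·6 + (6/17)·8 = 41/17
E[X²] = (3/17)·36 + (3/17)·25 + (2/17)·16 + (3/17)·36 + (6/17)·64 = 707/17
Var(X) = 707/17 − (41/17)² = 10338/289 ≈ 35.7716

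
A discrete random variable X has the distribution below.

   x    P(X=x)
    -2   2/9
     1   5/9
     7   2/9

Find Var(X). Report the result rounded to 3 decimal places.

E[X] = (2/9)·(-2) + (5/9)·1 + (2/9)·7 = 5/3
E[X²] = (2/9)·4 + (5/9)·1 + (2/9)·49 = 37/3
Var(X) = 37/3 − (5/3)² = 86/9 ≈ 9.556

9.556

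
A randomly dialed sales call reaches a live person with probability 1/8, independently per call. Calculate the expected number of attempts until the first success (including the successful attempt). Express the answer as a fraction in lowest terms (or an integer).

For a geometric distribution, E[trials] = 1/p = 1/(1/8) = 8.

8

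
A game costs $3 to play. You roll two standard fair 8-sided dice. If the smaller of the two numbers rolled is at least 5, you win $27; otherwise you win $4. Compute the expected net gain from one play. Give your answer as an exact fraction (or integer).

27/4 dollars

E[payout] = (3/4)·4 + (1/4)·27 = 39/4
Expected profit = 39/4 − 3 = 27/4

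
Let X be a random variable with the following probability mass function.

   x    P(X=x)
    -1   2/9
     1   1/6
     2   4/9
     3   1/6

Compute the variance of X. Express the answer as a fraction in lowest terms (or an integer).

17/9

E[X] = (2/9)·(-1) + (1/6)·1 + (4/9)·2 + (1/6)·3 = 4/3
E[X²] = (2/9)·1 + (1/6)·1 + (4/9)·4 + (1/6)·9 = 11/3
Var(X) = 11/3 − (4/3)² = 17/9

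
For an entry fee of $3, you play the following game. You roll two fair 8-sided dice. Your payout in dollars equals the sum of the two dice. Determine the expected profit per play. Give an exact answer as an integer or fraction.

Distribution of the sum of the two dice: 2 w.p. 1/64, 3 w.p. 1/32, 4 w.p. 3/64, 5 w.p. 1/16, 6 w.p. 5/64, 7 w.p. 3/32, …
E[payout] = (1/64)·2 + (1/32)·3 + (3/64)·4 + (1/16)·5 + (5/64)·6 + (3/32)·7 + (7/64)·8 + (1/8)·9 + (7/64)·10 + (3/32)·11 + (5/64)·12 + (1/16)·13 + (3/64)·14 + (1/32)·15 + (1/64)·16 = 9
Expected profit = 9 − 3 = 6

$6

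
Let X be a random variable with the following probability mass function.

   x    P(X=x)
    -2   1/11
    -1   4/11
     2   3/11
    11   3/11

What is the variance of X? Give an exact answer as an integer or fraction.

284/11

E[X] = (1/11)·(-2) + (4/11)·(-1) + (3/11)·2 + (3/11)·11 = 3
E[X²] = (1/11)·4 + (4/11)·1 + (3/11)·4 + (3/11)·121 = 383/11
Var(X) = 383/11 − (3)² = 284/11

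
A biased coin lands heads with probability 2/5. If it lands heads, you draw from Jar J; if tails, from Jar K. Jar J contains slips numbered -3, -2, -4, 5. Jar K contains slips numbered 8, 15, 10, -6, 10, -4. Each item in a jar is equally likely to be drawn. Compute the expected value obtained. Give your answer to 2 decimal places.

2.90

E[X | Jar J] = (-3 − 2 − 4 + 5)/4 = -1
E[X | Jar K] = (8 + 15 + 10 − 6 + 10 − 4)/6 = 11/2
E[X] = (2/5)·(-1) + (3/5)·11/2 = 29/10 ≈ 2.90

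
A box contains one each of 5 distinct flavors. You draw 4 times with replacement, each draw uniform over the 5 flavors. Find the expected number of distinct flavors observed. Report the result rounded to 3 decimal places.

2.952

Let Xⱼ=1 if type j appears at least once. P(Xⱼ=1) = 1 − ((5−1)/5)^4 = 369/625.
E[#distinct] = 5·369/625 = 369/125.
≈ 2.952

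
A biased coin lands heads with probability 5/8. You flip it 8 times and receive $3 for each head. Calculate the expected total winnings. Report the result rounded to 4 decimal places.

$15.0000

E[#heads] = 8·5/8 = 5 (linearity over flips).
E[winnings] = 3·5 = 15.
≈ 15.0000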